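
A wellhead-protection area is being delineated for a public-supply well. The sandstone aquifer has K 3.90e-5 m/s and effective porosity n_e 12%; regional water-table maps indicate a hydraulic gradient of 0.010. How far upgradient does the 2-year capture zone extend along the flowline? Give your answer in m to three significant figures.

205 m

K = 3.90e-5 m/s × 86400 s/d = 3.370 m/d
Specific discharge q = 3.370 × 0.010 = 0.03370 m/d
Average linear velocity = 0.03370 / 0.12 = 0.2808 m/d
T = 2 yr × 365 = 730 d
L = v × T = 0.2808 × 730 = 205.0 m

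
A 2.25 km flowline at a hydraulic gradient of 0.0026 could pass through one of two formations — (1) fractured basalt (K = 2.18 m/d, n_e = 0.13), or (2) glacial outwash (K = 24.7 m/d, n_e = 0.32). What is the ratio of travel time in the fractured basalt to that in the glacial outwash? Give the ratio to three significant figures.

4.60

Unit 1 (fractured basalt): v = 2.18×0.0026/0.13 = 0.04360 m/d, t = 2250/0.04360 = 51610 d
Unit 2 (glacial outwash): v = 24.7×0.0026/0.32 = 0.2007 m/d, t = 2250/0.2007 = 11210 d
t(fractured basalt) / t(glacial outwash) = 51610/11210 = 4.60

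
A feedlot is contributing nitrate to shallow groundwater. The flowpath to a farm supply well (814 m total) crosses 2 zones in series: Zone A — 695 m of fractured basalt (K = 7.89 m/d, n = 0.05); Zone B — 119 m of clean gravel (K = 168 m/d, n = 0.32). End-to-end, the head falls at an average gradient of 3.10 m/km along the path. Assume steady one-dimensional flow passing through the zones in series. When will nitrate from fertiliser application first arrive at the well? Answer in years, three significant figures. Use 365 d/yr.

Continuity: the same q passes through each zone, so ΔH = q·Σ(L_j/K_j) — the zones act as resistances in series.
Σ(L/K) = 695/7.89 + 119/168 = 88.09 + 0.7083 = 88.79 d
K_eq = L_total / Σ(L/K) = 814 / 88.79 = 9.167 m/d
q = K_eq · i = 9.167 × 0.0031 = 0.02842 m/d (same in every zone)
Zone A: v = q/n = 0.02842/0.05 = 0.5684 m/d → t_A = 695/0.5684 = 1223 d
Zone B: v = q/n = 0.02842/0.32 = 0.08881 m/d → t_B = 119/0.08881 = 1340 d
Total t = 1223 + 1340 = 2563 d
   = 2563 / 365 = 7.02 yr

7.02 years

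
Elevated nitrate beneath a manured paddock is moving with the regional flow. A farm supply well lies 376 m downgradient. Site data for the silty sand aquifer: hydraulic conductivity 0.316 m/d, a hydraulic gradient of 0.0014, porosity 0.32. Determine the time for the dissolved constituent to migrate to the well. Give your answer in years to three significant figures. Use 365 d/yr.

745 years

Specific discharge q = 0.316 × 0.0014 = 4.424e-4 m/d
Average linear velocity = 4.424e-4 / 0.32 = 0.001383 m/d
t = L / v = 376 / 0.001383 = 272000 d
   = 272000 / 365 = 745 yr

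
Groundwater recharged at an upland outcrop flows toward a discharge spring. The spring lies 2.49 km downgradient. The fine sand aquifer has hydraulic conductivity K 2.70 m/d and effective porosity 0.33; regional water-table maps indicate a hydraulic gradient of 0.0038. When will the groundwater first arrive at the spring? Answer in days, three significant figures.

Darcy flux q = K·i = 2.70 × 0.0038 = 0.01026 m/d
Seepage velocity v = q / n = 0.01026 / 0.33 = 0.03109 m/d
L = 2.49 km = 2490 m
t = L / v = 2490 / 0.03109 = 80090 d

80100 days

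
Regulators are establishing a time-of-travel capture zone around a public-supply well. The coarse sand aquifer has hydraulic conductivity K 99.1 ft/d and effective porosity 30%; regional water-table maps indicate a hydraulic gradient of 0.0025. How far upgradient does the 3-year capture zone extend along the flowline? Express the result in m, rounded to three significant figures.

276 m

K = 99.1 ft/d × 0.3048 = 30.21 m/d
q = Ki = 30.21 × 0.0025 = 0.07551 m/d
Average linear velocity = 0.07551 / 0.30 = 0.2517 m/d
T = 3 yr × 365 = 1095 d
L = v × T = 0.2517 × 1095 = 275.6 m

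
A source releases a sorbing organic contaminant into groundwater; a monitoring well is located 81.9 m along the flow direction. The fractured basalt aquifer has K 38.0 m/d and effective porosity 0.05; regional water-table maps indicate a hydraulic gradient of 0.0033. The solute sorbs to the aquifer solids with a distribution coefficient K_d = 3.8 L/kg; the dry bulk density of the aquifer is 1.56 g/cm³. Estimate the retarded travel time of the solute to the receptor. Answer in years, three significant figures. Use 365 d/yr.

10.7 years

Specific discharge q = 38.0 × 0.0033 = 0.1254 m/d
Seepage velocity v = q / n = 0.1254 / 0.05 = 2.508 m/d
Retardation R = 1 + ρ_b·K_d/n = 1 + 1.56×3.8/0.05 = 119.6
Contaminant velocity v_c = v/R = 2.508/119.6 = 0.02098 m/d
t = L/v_c = 81.9/0.02098 = 3904 d
   = 3904/365 = 10.7 yr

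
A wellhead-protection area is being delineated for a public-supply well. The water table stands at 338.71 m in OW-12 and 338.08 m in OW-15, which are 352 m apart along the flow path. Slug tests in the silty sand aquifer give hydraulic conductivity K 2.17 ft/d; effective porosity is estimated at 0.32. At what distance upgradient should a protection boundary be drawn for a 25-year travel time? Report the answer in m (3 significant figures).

33.8 m

Hydraulic gradient i = (338.71 − 338.08) / 352 = 0.63 / 352 = 0.001790
K = 2.17 ft/d × 0.3048 = 0.6614 m/d
q = Ki = 0.6614 × 0.001790 = 0.001184 m/d
Seepage velocity v = q / n = 0.001184 / 0.32 = 0.003699 m/d
T = 25 yr × 365 = 9125 d
L = v × T = 0.003699 × 9125 = 33.76 m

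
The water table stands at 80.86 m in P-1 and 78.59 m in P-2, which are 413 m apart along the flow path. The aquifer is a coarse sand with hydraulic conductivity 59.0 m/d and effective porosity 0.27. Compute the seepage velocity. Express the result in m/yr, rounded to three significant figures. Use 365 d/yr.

438 m/yr

Hydraulic gradient i = (80.86 − 78.59) / 413 = 2.27 / 413 = 0.005496
Specific discharge q = 59.0 × 0.005496 = 0.3243 m/d
Average linear velocity = 0.3243 / 0.27 = 1.201 m/d
   = 1.201 × 365 = 438 m/yr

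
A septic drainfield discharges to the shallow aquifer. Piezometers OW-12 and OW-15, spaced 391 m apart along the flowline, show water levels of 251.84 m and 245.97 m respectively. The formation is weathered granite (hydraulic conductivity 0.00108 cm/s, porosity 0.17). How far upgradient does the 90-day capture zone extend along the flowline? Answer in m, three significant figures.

Hydraulic gradient i = (251.84 − 245.97) / 391 = 5.87 / 391 = 0.01501
K = 0.00108 cm/s × 864 = 0.9331 m/d
Darcy flux q = K·i = 0.9331 × 0.01501 = 0.01401 m/d
v_s = q/n_e = 0.01401/0.17 = 0.08240 m/d
L = v × T = 0.08240 × 90 = 7.416 m

7.42 m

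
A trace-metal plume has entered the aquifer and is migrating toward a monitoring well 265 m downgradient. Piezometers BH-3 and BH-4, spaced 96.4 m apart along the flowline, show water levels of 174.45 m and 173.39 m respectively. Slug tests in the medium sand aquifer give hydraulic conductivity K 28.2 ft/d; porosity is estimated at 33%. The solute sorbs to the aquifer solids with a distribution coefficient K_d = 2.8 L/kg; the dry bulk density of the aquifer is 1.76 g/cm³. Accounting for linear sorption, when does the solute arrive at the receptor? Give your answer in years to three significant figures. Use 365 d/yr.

40.4 years

Hydraulic gradient i = (174.45 − 173.39) / 96.4 = 1.06 / 96.4 = 0.01100
K = 28.2 ft/d × 0.3048 = 8.595 m/d
Specific discharge q = 8.595 × 0.01100 = 0.09451 m/d
Seepage velocity v = q / n = 0.09451 / 0.33 = 0.2864 m/d
Retardation R = 1 + ρ_b·K_d/n = 1 + 1.76×2.8/0.33 = 15.93
Contaminant velocity v_c = v/R = 0.2864/15.93 = 0.01798 m/d
t = L/v_c = 265/0.01798 = 14740 d
   = 14740/365 = 40.4 yr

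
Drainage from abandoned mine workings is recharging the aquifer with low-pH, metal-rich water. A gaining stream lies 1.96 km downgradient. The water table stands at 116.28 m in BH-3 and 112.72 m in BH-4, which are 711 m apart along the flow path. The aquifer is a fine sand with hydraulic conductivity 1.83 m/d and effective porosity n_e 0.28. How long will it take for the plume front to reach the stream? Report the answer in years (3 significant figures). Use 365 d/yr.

164 years

Hydraulic gradient i = (116.28 − 112.72) / 711 = 3.56 / 711 = 0.005007
Darcy flux q = K·i = 1.83 × 0.005007 = 0.009163 m/d
v = Ki/n = 1.83·0.005007/0.28 = 0.03272 m/d
L = 1.96 km = 1960 m
t = L / v = 1960 / 0.03272 = 59890 d
   = 59890 / 365 = 164 yr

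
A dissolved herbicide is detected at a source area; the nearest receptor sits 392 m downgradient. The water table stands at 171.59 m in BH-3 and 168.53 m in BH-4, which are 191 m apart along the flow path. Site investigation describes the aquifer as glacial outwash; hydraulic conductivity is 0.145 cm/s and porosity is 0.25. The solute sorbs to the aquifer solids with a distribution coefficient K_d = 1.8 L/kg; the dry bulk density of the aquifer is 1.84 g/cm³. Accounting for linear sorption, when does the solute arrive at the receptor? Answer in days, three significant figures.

Hydraulic gradient i = (171.59 − 168.53) / 191 = 3.06 / 191 = 0.01602
K = 0.145 cm/s × 864 = 125.3 m/d
Specific discharge q = 125.3 × 0.01602 = 2.007 m/d
Average linear velocity = 2.007 / 0.25 = 8.028 m/d
Retardation R = 1 + ρ_b·K_d/n = 1 + 1.84×1.8/0.25 = 14.25
Contaminant velocity v_c = v/R = 8.028/14.25 = 0.5635 m/d
t = L/v_c = 392/0.5635 = 695.7 d

696 days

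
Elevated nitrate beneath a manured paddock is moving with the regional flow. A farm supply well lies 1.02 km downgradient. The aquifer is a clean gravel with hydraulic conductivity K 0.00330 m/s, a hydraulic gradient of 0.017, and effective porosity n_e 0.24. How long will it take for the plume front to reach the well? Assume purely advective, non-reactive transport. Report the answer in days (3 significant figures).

50.5 days

K = 0.00330 m/s × 86400 s/d = 285.1 m/d
Specific discharge q = 285.1 × 0.017 = 4.847 m/d
v = Ki/n = 285.1·0.017/0.24 = 20.20 m/d
L = 1.02 km = 1020 m
t = L / v = 1020 / 20.20 = 50.51 d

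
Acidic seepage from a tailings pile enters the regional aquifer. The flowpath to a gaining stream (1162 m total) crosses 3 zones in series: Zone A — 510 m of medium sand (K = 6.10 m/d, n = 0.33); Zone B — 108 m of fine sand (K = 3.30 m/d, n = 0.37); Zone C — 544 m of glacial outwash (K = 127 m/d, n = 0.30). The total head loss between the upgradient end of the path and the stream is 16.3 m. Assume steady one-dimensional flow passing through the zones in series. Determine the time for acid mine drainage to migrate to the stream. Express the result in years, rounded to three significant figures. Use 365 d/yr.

7.53 years

Continuity: the same q passes through each zone, so ΔH = q·Σ(L_j/K_j) — the zones act as resistances in series.
Σ(L/K) = 510/6.10 + 108/3.30 + 544/127 = 83.61 + 32.73 + 4.283 = 120.6 d
q = ΔH / Σ(L/K) = 16.3 / 120.6 = 0.1351 m/d (same in every zone)
Zone A: v = q/n = 0.1351/0.33 = 0.4095 m/d → t_A = 510/0.4095 = 1245 d
Zone B: v = q/n = 0.1351/0.37 = 0.3652 m/d → t_B = 108/0.3652 = 295.7 d
Zone C: v = q/n = 0.1351/0.30 = 0.4505 m/d → t_C = 544/0.4505 = 1208 d
Total t = 1245 + 295.7 + 1208 = 2749 d
   = 2749 / 365 = 7.53 yr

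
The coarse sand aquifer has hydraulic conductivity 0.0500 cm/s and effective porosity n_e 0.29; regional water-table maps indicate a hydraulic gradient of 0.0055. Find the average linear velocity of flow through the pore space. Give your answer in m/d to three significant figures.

0.819 m/d

K = 0.0500 cm/s × 864 = 43.20 m/d
Specific discharge q = 43.20 × 0.0055 = 0.2376 m/d
v_s = q/n_e = 0.2376/0.29 = 0.8193 m/d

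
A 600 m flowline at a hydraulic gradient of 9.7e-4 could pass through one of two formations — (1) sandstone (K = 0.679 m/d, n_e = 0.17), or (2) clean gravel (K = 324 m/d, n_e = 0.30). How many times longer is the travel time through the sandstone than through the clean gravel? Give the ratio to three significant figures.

Unit 1 (sandstone): v = 0.679×9.7e-4/0.17 = 0.003874 m/d, t = 600/0.003874 = 154900 d
Unit 2 (clean gravel): v = 324×9.7e-4/0.30 = 1.048 m/d, t = 600/1.048 = 572.7 d
t(sandstone) / t(clean gravel) = 154900/572.7 = 270

270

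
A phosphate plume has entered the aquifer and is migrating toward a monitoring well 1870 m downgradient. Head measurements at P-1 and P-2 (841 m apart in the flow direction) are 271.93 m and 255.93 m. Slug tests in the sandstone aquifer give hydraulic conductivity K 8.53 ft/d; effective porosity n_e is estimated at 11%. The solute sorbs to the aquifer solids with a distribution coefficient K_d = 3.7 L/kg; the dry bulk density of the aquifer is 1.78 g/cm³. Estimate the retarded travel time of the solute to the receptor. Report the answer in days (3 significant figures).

253000 days

Hydraulic gradient i = (271.93 − 255.93) / 841 = 16.00 / 841 = 0.01902
K = 8.53 ft/d × 0.3048 = 2.600 m/d
Darcy flux q = K·i = 2.600 × 0.01902 = 0.04946 m/d
Average linear velocity = 0.04946 / 0.11 = 0.4497 m/d
Retardation R = 1 + ρ_b·K_d/n = 1 + 1.78×3.7/0.11 = 60.87
Contaminant velocity v_c = v/R = 0.4497/60.87 = 0.007387 m/d
t = L/v_c = 1870/0.007387 = 253100 d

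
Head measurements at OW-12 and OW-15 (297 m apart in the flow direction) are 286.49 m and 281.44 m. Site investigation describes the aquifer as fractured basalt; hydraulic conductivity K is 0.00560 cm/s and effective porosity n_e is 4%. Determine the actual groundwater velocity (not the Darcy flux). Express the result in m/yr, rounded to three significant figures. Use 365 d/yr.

Hydraulic gradient i = (286.49 − 281.44) / 297 = 5.05 / 297 = 0.01700
K = 0.00560 cm/s × 864 = 4.838 m/d
Darcy flux q = K·i = 4.838 × 0.01700 = 0.08227 m/d
Seepage velocity v = q / n = 0.08227 / 0.04 = 2.057 m/d
   = 2.057 × 365 = 751 m/yr

751 m/yr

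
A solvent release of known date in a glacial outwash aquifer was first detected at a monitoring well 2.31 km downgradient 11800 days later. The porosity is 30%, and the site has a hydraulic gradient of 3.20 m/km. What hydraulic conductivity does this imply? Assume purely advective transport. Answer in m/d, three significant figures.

L = 2.31 km = 2310 m
v = L / t = 2310 / 11800 = 0.1958 m/d
K = v · n / i = 0.1958 × 0.30 / 0.0032 = 18.4 m/d

18.4 m/d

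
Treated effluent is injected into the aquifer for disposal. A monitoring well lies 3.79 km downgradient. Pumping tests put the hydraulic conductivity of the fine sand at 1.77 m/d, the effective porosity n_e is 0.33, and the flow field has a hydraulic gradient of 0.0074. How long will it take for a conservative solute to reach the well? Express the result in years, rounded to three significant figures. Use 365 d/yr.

262 years

Darcy flux q = K·i = 1.77 × 0.0074 = 0.01310 m/d
v_s = q/n_e = 0.01310/0.33 = 0.03969 m/d
L = 3.79 km = 3790 m
t = L / v = 3790 / 0.03969 = 95490 d
   = 95490 / 365 = 262 yr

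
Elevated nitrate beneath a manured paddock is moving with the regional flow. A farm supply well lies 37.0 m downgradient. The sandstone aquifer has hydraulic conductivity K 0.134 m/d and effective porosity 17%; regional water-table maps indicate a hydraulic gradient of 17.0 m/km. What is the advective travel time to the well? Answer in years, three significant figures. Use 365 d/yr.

Darcy flux q = K·i = 0.134 × 0.017 = 0.002278 m/d
v_s = q/n_e = 0.002278/0.17 = 0.01340 m/d
t = L / v = 37.0 / 0.01340 = 2761 d
   = 2761 / 365 = 7.56 yr

7.56 years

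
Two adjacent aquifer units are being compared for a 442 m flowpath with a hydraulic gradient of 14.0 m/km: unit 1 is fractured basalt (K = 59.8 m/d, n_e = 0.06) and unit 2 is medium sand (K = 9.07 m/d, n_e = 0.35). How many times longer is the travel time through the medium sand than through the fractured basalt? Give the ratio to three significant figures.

Unit 1 (fractured basalt): v = 59.8×0.014/0.06 = 13.95 m/d, t = 442/13.95 = 31.68 d
Unit 2 (medium sand): v = 9.07×0.014/0.35 = 0.3628 m/d, t = 442/0.3628 = 1218 d
t(medium sand) / t(fractured basalt) = 1218/31.68 = 38.5

38.5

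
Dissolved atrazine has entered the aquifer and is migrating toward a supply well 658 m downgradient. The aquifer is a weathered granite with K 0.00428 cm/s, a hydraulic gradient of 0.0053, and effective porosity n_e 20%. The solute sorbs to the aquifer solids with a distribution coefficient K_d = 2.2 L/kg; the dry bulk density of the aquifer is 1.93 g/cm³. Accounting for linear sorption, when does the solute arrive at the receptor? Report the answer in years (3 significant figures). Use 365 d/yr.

409 years

K = 0.00428 cm/s × 864 = 3.698 m/d
Darcy flux q = K·i = 3.698 × 0.0053 = 0.01960 m/d
Average linear velocity = 0.01960 / 0.20 = 0.09799 m/d
Retardation R = 1 + ρ_b·K_d/n = 1 + 1.93×2.2/0.20 = 22.23
Contaminant velocity v_c = v/R = 0.09799/22.23 = 0.004408 m/d
t = L/v_c = 658/0.004408 = 149300 d
   = 149300/365 = 409 yr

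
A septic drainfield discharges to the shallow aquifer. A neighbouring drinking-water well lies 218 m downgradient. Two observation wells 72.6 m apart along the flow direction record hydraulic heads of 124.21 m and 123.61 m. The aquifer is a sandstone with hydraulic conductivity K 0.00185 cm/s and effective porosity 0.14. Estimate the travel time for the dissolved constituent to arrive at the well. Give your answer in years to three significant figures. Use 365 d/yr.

6.33 years

Hydraulic gradient i = (124.21 − 123.61) / 72.6 = 0.60 / 72.6 = 0.008264
K = 0.00185 cm/s × 864 = 1.598 m/d
q = Ki = 1.598 × 0.008264 = 0.01321 m/d
Average linear velocity = 0.01321 / 0.14 = 0.09436 m/d
t = L / v = 218 / 0.09436 = 2310 d
   = 2310 / 365 = 6.33 yr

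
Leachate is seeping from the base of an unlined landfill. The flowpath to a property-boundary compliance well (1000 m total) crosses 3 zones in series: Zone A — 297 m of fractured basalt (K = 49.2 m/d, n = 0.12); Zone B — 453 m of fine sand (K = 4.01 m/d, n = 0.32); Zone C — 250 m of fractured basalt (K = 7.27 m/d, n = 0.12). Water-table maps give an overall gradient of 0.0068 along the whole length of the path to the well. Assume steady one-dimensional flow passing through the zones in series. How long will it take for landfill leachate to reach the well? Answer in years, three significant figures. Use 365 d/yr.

Steady 1-D flow in series ⇒ the Darcy flux q is identical in every zone and the zone head losses add (resistances L/K in series).
Σ(L/K) = 297/49.2 + 453/4.01 + 250/7.27 = 6.037 + 113.0 + 34.39 = 153.4 d
K_eq = L_total / Σ(L/K) = 1000 / 153.4 = 6.519 m/d
q = K_eq · i = 6.519 × 0.0068 = 0.04433 m/d (same in every zone)
Zone A: v = q/n = 0.04433/0.12 = 0.3694 m/d → t_A = 297/0.3694 = 804.0 d
Zone B: v = q/n = 0.04433/0.32 = 0.1385 m/d → t_B = 453/0.1385 = 3270 d
Zone C: v = q/n = 0.04433/0.12 = 0.3694 m/d → t_C = 250/0.3694 = 676.7 d
Total t = 804.0 + 3270 + 676.7 = 4751 d
   = 4751 / 365 = 13.0 yr

13.0 years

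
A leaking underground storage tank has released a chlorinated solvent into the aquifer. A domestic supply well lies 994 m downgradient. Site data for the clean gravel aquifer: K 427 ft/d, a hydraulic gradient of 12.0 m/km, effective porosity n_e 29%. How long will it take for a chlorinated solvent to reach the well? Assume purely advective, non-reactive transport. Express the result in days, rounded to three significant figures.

K = 427 ft/d × 0.3048 = 130.1 m/d
Specific discharge q = 130.1 × 0.012 = 1.562 m/d
v = Ki/n = 130.1·0.012/0.29 = 5.386 m/d
t = L / v = 994 / 5.386 = 184.6 d

185 days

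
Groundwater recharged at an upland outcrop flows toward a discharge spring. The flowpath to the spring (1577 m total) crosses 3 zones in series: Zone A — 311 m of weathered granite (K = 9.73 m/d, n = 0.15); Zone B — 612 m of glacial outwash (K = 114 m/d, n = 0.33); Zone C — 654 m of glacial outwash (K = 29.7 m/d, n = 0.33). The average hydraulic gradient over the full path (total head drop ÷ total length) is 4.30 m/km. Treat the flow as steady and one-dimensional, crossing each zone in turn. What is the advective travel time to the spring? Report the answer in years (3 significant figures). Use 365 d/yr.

11.1 years

For zones in series the flux q is common to all zones; the equivalent conductivity is the harmonic (thickness-weighted) mean, K_eq = L_total / Σ(L_j/K_j).
Σ(L/K) = 311/9.73 + 612/114 + 654/29.7 = 31.96 + 5.368 + 22.02 = 59.35 d
K_eq = L_total / Σ(L/K) = 1577 / 59.35 = 26.57 m/d
q = K_eq · i = 26.57 × 0.0043 = 0.1143 m/d (same in every zone)
Zone A: v = q/n = 0.1143/0.15 = 0.7617 m/d → t_A = 311/0.7617 = 408.3 d
Zone B: v = q/n = 0.1143/0.33 = 0.3462 m/d → t_B = 612/0.3462 = 1768 d
Zone C: v = q/n = 0.1143/0.33 = 0.3462 m/d → t_C = 654/0.3462 = 1889 d
Total t = 408.3 + 1768 + 1889 = 4065 d
   = 4065 / 365 = 11.1 yr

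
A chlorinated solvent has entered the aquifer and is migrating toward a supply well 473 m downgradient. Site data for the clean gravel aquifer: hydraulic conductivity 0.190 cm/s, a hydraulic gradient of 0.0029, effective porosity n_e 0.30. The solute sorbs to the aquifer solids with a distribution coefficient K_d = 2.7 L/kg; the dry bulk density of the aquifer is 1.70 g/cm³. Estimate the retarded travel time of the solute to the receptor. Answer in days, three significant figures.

K = 0.190 cm/s × 864 = 164.2 m/d
Specific discharge q = 164.2 × 0.0029 = 0.4761 m/d
Seepage velocity v = q / n = 0.4761 / 0.30 = 1.587 m/d
Retardation R = 1 + ρ_b·K_d/n = 1 + 1.70×2.7/0.30 = 16.30
Contaminant velocity v_c = v/R = 1.587/16.30 = 0.09735 m/d
t = L/v_c = 473/0.09735 = 4859 d

4860 days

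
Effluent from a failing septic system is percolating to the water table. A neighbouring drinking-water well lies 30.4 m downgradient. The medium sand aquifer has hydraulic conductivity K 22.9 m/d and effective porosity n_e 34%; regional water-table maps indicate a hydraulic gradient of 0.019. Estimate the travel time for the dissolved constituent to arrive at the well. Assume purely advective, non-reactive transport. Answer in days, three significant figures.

Darcy flux q = K·i = 22.9 × 0.019 = 0.4351 m/d
v = Ki/n = 22.9·0.019/0.34 = 1.280 m/d
t = L / v = 30.4 / 1.280 = 23.76 d

23.8 days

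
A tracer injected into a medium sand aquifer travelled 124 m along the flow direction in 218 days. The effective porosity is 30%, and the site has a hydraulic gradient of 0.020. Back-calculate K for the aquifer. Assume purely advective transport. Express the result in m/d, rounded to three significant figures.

8.53 m/d

v = L / t = 124 / 218 = 0.5688 m/d
K = v · n / i = 0.5688 × 0.30 / 0.020 = 8.53 m/d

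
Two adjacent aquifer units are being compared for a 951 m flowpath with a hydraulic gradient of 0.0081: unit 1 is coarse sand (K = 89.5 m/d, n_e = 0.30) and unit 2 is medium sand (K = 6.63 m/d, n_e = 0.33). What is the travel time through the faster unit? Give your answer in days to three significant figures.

Unit 1 (coarse sand): v = 89.5×0.0081/0.30 = 2.417 m/d, t = 951/2.417 = 393.5 d
Unit 2 (medium sand): v = 6.63×0.0081/0.33 = 0.1627 m/d, t = 951/0.1627 = 5844 d
Faster unit: t = 394 d

394 days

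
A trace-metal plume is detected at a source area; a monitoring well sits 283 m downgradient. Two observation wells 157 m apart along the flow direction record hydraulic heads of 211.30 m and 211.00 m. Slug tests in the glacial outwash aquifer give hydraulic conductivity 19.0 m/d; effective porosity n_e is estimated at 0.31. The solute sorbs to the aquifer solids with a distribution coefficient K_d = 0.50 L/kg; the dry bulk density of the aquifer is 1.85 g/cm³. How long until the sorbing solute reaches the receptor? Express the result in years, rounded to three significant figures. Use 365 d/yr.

26.4 years

Hydraulic gradient i = (211.30 − 211.00) / 157 = 0.30 / 157 = 0.001911
Specific discharge q = 19.0 × 0.001911 = 0.03631 m/d
v = Ki/n = 19.0·0.001911/0.31 = 0.1171 m/d
Retardation R = 1 + ρ_b·K_d/n = 1 + 1.85×0.50/0.31 = 3.984
Contaminant velocity v_c = v/R = 0.1171/3.984 = 0.02940 m/d
t = L/v_c = 283/0.02940 = 9627 d
   = 9627/365 = 26.4 yr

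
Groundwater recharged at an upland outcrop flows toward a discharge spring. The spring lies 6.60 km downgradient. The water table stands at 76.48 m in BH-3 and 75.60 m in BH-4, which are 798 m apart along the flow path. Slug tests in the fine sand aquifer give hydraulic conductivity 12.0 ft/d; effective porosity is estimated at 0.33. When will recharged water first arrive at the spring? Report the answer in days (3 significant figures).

Hydraulic gradient i = (76.48 − 75.60) / 798 = 0.88 / 798 = 0.001103
K = 12.0 ft/d × 0.3048 = 3.658 m/d
q = Ki = 3.658 × 0.001103 = 0.004033 m/d
v_s = q/n_e = 0.004033/0.33 = 0.01222 m/d
L = 6.60 km = 6600 m
t = L / v = 6600 / 0.01222 = 540000 d

540000 days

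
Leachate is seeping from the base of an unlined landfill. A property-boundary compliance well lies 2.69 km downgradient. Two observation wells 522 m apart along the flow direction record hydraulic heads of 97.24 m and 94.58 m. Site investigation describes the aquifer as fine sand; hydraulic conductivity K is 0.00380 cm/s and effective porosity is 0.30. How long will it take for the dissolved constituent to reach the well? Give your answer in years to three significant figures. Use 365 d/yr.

Hydraulic gradient i = (97.24 − 94.58) / 522 = 2.66 / 522 = 0.005096
K = 0.00380 cm/s × 864 = 3.283 m/d
q = Ki = 3.283 × 0.005096 = 0.01673 m/d
Average linear velocity = 0.01673 / 0.30 = 0.05577 m/d
L = 2.69 km = 2690 m
t = L / v = 2690 / 0.05577 = 48240 d
   = 48240 / 365 = 132 yr

132 years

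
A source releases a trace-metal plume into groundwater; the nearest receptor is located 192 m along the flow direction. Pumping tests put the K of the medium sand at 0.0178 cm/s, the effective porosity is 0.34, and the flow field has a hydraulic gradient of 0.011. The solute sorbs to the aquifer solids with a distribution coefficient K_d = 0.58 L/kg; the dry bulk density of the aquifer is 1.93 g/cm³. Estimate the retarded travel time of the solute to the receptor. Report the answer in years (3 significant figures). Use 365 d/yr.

K = 0.0178 cm/s × 864 = 15.38 m/d
q = Ki = 15.38 × 0.011 = 0.1692 m/d
v_s = q/n_e = 0.1692/0.34 = 0.4976 m/d
Retardation R = 1 + ρ_b·K_d/n = 1 + 1.93×0.58/0.34 = 4.292
Contaminant velocity v_c = v/R = 0.4976/4.292 = 0.1159 m/d
t = L/v_c = 192/0.1159 = 1656 d
   = 1656/365 = 4.54 yr

4.54 years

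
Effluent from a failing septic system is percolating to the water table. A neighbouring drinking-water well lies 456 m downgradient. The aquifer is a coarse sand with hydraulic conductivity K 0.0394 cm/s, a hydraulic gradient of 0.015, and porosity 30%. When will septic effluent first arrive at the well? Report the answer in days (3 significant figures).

268 days

K = 0.0394 cm/s × 864 = 34.04 m/d
q = Ki = 34.04 × 0.015 = 0.5106 m/d
v = Ki/n = 34.04·0.015/0.30 = 1.702 m/d
t = L / v = 456 / 1.702 = 267.9 d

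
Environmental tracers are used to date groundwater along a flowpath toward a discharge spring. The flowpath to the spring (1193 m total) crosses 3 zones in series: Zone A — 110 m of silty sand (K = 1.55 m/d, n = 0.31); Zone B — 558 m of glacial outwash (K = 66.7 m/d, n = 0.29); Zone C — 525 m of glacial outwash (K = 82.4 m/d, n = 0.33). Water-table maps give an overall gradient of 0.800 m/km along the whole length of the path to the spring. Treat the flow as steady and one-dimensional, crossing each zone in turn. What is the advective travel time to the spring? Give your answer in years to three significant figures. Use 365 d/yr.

For zones in series the flux q is common to all zones; the equivalent conductivity is the harmonic (thickness-weighted) mean, K_eq = L_total / Σ(L_j/K_j).
Σ(L/K) = 110/1.55 + 558/66.7 + 525/82.4 = 70.97 + 8.366 + 6.371 = 85.70 d
K_eq = L_total / Σ(L/K) = 1193 / 85.70 = 13.92 m/d
q = K_eq · i = 13.92 × 8.0e-4 = 0.01114 m/d (same in every zone)
Zone A: v = q/n = 0.01114/0.31 = 0.03592 m/d → t_A = 110/0.03592 = 3062 d
Zone B: v = q/n = 0.01114/0.29 = 0.03840 m/d → t_B = 558/0.03840 = 14530 d
Zone C: v = q/n = 0.01114/0.33 = 0.03375 m/d → t_C = 525/0.03375 = 15560 d
Total t = 3062 + 14530 + 15560 = 33150 d
   = 33150 / 365 = 90.8 yr

90.8 years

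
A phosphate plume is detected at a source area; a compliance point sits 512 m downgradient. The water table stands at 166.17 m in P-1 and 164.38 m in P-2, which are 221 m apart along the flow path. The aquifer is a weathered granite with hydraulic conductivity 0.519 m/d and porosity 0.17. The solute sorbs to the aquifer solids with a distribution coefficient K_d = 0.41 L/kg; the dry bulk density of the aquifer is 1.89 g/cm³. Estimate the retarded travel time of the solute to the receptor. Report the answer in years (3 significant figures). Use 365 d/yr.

315 years

Hydraulic gradient i = (166.17 − 164.38) / 221 = 1.79 / 221 = 0.008100
Darcy flux q = K·i = 0.519 × 0.008100 = 0.004204 m/d
Average linear velocity = 0.004204 / 0.17 = 0.02473 m/d
Retardation R = 1 + ρ_b·K_d/n = 1 + 1.89×0.41/0.17 = 5.558
Contaminant velocity v_c = v/R = 0.02473/5.558 = 0.004449 m/d
t = L/v_c = 512/0.004449 = 115100 d
   = 115100/365 = 315 yr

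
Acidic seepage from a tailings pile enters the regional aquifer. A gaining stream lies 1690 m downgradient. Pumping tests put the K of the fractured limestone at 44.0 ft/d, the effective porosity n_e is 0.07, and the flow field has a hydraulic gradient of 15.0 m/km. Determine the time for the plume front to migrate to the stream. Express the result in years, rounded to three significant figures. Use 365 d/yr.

1.61 years

K = 44.0 ft/d × 0.3048 = 13.41 m/d
Specific discharge q = 13.41 × 0.015 = 0.2012 m/d
Average linear velocity = 0.2012 / 0.07 = 2.874 m/d
t = L / v = 1690 / 2.874 = 588.1 d
   = 588.1 / 365 = 1.61 yr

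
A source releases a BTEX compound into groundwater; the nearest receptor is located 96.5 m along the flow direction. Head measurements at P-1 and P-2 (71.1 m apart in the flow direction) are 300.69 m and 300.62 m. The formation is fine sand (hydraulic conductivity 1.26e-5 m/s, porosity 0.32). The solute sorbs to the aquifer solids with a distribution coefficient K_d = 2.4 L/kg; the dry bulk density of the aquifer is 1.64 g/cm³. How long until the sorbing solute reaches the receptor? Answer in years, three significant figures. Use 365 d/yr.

1050 years

Hydraulic gradient i = (300.69 − 300.62) / 71.1 = 0.07 / 71.1 = 9.845e-4
K = 1.26e-5 m/s × 86400 s/d = 1.089 m/d
Darcy flux q = K·i = 1.089 × 9.845e-4 = 0.001072 m/d
Average linear velocity = 0.001072 / 0.32 = 0.003349 m/d
Retardation R = 1 + ρ_b·K_d/n = 1 + 1.64×2.4/0.32 = 13.30
Contaminant velocity v_c = v/R = 0.003349/13.30 = 2.518e-4 m/d
t = L/v_c = 96.5/2.518e-4 = 383200 d
   = 383200/365 = 1050 yr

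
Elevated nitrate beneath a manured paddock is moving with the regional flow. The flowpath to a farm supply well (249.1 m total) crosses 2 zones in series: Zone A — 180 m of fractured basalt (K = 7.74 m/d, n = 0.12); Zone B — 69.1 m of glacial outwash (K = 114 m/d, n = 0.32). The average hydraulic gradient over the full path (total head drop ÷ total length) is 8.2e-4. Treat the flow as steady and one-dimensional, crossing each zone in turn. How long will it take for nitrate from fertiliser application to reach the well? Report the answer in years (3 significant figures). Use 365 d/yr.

14.0 years

Continuity: the same q passes through each zone, so ΔH = q·Σ(L_j/K_j) — the zones act as resistances in series.
Σ(L/K) = 180/7.74 + 69.1/114 = 23.26 + 0.6061 = 23.86 d
K_eq = L_total / Σ(L/K) = 249.1 / 23.86 = 10.44 m/d
q = K_eq · i = 10.44 × 8.2e-4 = 0.008560 m/d (same in every zone)
Zone A: v = q/n = 0.008560/0.12 = 0.07133 m/d → t_A = 180/0.07133 = 2523 d
Zone B: v = q/n = 0.008560/0.32 = 0.02675 m/d → t_B = 69.1/0.02675 = 2583 d
Total t = 2523 + 2583 = 5106 d
   = 5106 / 365 = 14.0 yr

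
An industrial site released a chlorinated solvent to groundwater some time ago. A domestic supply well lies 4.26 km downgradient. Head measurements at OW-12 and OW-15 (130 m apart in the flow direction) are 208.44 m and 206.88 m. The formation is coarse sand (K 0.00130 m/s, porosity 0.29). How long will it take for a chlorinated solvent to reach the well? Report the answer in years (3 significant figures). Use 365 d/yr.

2.51 years

Hydraulic gradient i = (208.44 − 206.88) / 130 = 1.56 / 130 = 0.01200
K = 0.00130 m/s × 86400 s/d = 112.3 m/d
q = Ki = 112.3 × 0.01200 = 1.348 m/d
Seepage velocity v = q / n = 1.348 / 0.29 = 4.648 m/d
L = 4.26 km = 4260 m
t = L / v = 4260 / 4.648 = 916.6 d
   = 916.6 / 365 = 2.51 yr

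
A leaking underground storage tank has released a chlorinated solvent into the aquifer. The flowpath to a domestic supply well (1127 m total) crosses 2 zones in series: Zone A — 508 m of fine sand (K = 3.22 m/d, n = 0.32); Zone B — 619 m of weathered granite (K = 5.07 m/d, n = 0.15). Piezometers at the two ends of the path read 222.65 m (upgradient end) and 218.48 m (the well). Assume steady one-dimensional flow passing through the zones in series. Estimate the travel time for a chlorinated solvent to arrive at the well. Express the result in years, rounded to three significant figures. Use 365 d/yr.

Total head drop ΔH = 222.65 − 218.48 = 4.17 m
Continuity: the same q passes through each zone, so ΔH = q·Σ(L_j/K_j) — the zones act as resistances in series.
Σ(L/K) = 508/3.22 + 619/5.07 = 157.8 + 122.1 = 279.9 d
q = ΔH / Σ(L/K) = 4.17 / 279.9 = 0.01490 m/d (same in every zone)
Zone A: v = q/n = 0.01490/0.32 = 0.04656 m/d → t_A = 508/0.04656 = 10910 d
Zone B: v = q/n = 0.01490/0.15 = 0.09934 m/d → t_B = 619/0.09934 = 6231 d
Total t = 10910 + 6231 = 17140 d
   = 17140 / 365 = 47.0 yr

47.0 years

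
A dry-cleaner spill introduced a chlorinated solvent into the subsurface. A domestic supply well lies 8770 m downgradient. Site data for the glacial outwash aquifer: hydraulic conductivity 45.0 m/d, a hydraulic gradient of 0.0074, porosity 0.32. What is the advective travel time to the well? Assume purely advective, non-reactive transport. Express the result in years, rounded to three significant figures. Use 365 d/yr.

23.1 years

Specific discharge q = 45.0 × 0.0074 = 0.3330 m/d
Seepage velocity v = q / n = 0.3330 / 0.32 = 1.041 m/d
t = L / v = 8770 / 1.041 = 8428 d
   = 8428 / 365 = 23.1 yr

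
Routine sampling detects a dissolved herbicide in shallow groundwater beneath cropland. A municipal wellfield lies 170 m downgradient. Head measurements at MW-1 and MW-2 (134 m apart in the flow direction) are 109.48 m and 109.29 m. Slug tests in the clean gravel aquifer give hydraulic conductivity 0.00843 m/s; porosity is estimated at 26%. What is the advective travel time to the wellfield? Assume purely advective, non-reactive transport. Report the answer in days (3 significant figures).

42.8 days

Hydraulic gradient i = (109.48 − 109.29) / 134 = 0.19 / 134 = 0.001418
K = 0.00843 m/s × 86400 s/d = 728.4 m/d
Darcy flux q = K·i = 728.4 × 0.001418 = 1.033 m/d
Seepage velocity v = q / n = 1.033 / 0.26 = 3.972 m/d
t = L / v = 170 / 3.972 = 42.80 d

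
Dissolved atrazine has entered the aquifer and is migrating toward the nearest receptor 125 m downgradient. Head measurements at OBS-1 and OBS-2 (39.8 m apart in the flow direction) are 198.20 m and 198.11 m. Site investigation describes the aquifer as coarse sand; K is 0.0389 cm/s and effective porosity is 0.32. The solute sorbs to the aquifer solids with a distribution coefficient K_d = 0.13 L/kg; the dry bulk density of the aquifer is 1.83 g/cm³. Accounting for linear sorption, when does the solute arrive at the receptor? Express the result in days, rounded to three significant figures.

Hydraulic gradient i = (198.20 − 198.11) / 39.8 = 0.09 / 39.8 = 0.002261
K = 0.0389 cm/s × 864 = 33.61 m/d
q = Ki = 33.61 × 0.002261 = 0.07600 m/d
Seepage velocity v = q / n = 0.07600 / 0.32 = 0.2375 m/d
Retardation R = 1 + ρ_b·K_d/n = 1 + 1.83×0.13/0.32 = 1.743
Contaminant velocity v_c = v/R = 0.2375/1.743 = 0.1362 m/d
t = L/v_c = 125/0.1362 = 917.6 d

918 days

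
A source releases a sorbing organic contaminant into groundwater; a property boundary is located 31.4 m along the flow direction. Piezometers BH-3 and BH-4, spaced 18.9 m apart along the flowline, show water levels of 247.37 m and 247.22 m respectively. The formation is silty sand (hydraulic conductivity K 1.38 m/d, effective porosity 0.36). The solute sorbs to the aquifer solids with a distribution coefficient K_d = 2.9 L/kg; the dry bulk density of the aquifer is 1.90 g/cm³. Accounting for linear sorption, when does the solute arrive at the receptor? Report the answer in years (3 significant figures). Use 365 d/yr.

46.1 years

Hydraulic gradient i = (247.37 − 247.22) / 18.9 = 0.15 / 18.9 = 0.007937
Specific discharge q = 1.38 × 0.007937 = 0.01095 m/d
v = Ki/n = 1.38·0.007937/0.36 = 0.03042 m/d
Retardation R = 1 + ρ_b·K_d/n = 1 + 1.90×2.9/0.36 = 16.31
Contaminant velocity v_c = v/R = 0.03042/16.31 = 0.001866 m/d
t = L/v_c = 31.4/0.001866 = 16830 d
   = 16830/365 = 46.1 yr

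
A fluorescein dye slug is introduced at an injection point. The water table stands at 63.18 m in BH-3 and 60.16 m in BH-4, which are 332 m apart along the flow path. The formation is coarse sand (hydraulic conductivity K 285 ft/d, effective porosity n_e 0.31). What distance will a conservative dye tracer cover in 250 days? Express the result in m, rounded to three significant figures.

637 m

Hydraulic gradient i = (63.18 − 60.16) / 332 = 3.02 / 332 = 0.009096
K = 285 ft/d × 0.3048 = 86.87 m/d
Specific discharge q = 86.87 × 0.009096 = 0.7902 m/d
v = Ki/n = 86.87·0.009096/0.31 = 2.549 m/d
L = v × T = 2.549 × 250 = 637.2 m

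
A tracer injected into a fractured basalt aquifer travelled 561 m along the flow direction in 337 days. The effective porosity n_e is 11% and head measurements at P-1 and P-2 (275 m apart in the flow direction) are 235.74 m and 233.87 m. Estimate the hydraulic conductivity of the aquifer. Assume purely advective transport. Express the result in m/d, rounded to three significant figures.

26.9 m/d

Hydraulic gradient i = (235.74 − 233.87) / 275 = 1.87 / 275 = 0.006800
v = L / t = 561 / 337 = 1.665 m/d
K = v · n / i = 1.665 × 0.11 / 0.006800 = 26.9 m/d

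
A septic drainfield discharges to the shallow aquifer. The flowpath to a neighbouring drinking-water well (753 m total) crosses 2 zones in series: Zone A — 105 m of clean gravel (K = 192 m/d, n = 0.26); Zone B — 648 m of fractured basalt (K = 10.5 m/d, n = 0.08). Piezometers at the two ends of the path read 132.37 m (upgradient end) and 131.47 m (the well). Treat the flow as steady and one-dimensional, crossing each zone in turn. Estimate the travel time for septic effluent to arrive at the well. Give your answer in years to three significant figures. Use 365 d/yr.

Total head drop ΔH = 132.37 − 131.47 = 0.90 m
Steady 1-D flow in series ⇒ the Darcy flux q is identical in every zone and the zone head losses add (resistances L/K in series).
Σ(L/K) = 105/192 + 648/10.5 = 0.5469 + 61.71 = 62.26 d
q = ΔH / Σ(L/K) = 0.90 / 62.26 = 0.01446 m/d (same in every zone)
Zone A: v = q/n = 0.01446/0.26 = 0.05560 m/d → t_A = 105/0.05560 = 1889 d
Zone B: v = q/n = 0.01446/0.08 = 0.1807 m/d → t_B = 648/0.1807 = 3586 d
Total t = 1889 + 3586 = 5475 d
   = 5475 / 365 = 15.0 yr

15.0 years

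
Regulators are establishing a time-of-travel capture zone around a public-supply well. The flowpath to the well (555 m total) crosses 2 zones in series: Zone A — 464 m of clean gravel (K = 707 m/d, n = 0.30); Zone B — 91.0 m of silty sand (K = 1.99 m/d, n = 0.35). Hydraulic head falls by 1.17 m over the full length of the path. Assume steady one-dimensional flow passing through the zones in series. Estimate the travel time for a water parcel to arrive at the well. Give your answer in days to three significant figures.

Continuity: the same q passes through each zone, so ΔH = q·Σ(L_j/K_j) — the zones act as resistances in series.
Σ(L/K) = 464/707 + 91.0/1.99 = 0.6563 + 45.73 = 46.38 d
q = ΔH / Σ(L/K) = 1.17 / 46.38 = 0.02522 m/d (same in every zone)
Zone A: v = q/n = 0.02522/0.30 = 0.08408 m/d → t_A = 464/0.08408 = 5519 d
Zone B: v = q/n = 0.02522/0.35 = 0.07207 m/d → t_B = 91.0/0.07207 = 1263 d
Total t = 5519 + 1263 = 6781 d

6780 days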